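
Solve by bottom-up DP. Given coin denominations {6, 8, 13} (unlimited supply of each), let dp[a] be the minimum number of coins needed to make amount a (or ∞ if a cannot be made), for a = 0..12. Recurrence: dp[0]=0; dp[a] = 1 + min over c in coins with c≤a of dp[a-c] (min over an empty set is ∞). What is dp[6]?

 a  0  1  2  3  4  5  6  7  8  9 10 11 12
dp  0  -  -  -  -  -  1  -  1  -  -  -  2
(- denotes ∞ / unreachable)

1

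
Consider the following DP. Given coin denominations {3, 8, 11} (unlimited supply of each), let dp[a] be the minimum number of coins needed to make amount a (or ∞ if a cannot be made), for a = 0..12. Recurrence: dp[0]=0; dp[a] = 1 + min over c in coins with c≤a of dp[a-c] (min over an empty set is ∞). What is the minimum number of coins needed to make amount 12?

 a  0  1  2  3  4  5  6  7  8  9 10 11 12
dp  0  -  -  1  -  -  2  -  1  3  -  1  4
(- denotes ∞ / unreachable)

4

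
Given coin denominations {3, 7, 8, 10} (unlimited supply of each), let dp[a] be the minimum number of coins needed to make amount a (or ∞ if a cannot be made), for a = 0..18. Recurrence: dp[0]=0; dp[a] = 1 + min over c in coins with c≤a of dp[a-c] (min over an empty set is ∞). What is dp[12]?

 a  0  1  2  3  4  5  6  7  8  9 10 11 12 13 14 15 16 17 18
dp  0  -  -  1  -  -  2  1  1  3  1  2  4  2  2  2  2  2  2
(- denotes ∞ / unreachable)

4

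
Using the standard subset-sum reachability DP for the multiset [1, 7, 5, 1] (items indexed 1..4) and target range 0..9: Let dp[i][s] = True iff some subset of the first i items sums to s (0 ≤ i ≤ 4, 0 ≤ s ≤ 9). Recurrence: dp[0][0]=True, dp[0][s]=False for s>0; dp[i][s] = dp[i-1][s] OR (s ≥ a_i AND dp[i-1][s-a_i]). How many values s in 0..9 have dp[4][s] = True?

i\s   0   1   2   3   4   5   6   7   8   9
  0   T   F   F   F   F   F   F   F   F   F
  1   T   T   F   F   F   F   F   F   F   F
  2   T   T   F   F   F   F   F   T   T   F
  3   T   T   F   F   F   T   T   T   T   F
  4   T   T   T   F   F   T   T   T   T   T

8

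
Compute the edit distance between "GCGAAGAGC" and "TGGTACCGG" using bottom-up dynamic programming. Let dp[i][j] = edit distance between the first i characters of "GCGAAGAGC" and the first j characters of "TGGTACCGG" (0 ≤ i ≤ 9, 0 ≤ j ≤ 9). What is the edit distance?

   ''  T  G  G  T  A  C  C  G  G
''  0  1  2  3  4  5  6  7  8  9
 G  1  1  1  2  3  4  5  6  7  8
 C  2  2  2  2  3  4  4  5  6  7
 G  3  3  2  2  3  4  5  5  5  6
 A  4  4  3  3  3  3  4  5  6  6
 A  5  5  4  4  4  3  4  5  6  7
 G  6  6  5  4  5  4  4  5  5  6
 A  7  7  6  5  5  5  5  5  6  6
 G  8  8  7  6  6  6  6  6  5  6
 C  9  9  8  7  7  7  6  6  6  6

6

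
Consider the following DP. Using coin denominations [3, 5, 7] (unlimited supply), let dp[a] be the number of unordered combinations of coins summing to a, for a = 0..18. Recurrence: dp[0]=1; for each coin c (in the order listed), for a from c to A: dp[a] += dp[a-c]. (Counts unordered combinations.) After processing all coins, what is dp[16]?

2

after  coin     0     1     2     3     4     5     6     7     8     9    10    11    12    13    14    15    16    17    18
          3     1     0     0     1     0     0     1     0     0     1     0     0     1     0     0     1     0     0     1
          5     1     0     0     1     0     1     1     0     1     1     1     1     1     1     1     2     1     1     2
          7     1     0     0     1     0     1     1     1     1     1     2     1     2     2     2     3     2     3     3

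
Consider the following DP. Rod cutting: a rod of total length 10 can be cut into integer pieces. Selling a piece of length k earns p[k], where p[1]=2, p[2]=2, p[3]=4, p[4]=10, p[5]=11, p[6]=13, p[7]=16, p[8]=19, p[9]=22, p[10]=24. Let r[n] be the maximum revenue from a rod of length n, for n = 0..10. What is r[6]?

   n    0    1    2    3    4    5    6    7    8    9   10
r[n]    0    2    4    6   10   12   14   16   20   22   24

14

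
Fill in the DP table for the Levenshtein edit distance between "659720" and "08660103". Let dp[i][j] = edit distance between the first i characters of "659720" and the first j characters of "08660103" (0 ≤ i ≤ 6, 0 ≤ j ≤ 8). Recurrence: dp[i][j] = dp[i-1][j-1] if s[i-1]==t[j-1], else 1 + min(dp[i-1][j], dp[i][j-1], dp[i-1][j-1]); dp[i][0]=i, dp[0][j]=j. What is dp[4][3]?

4

   ''  0  8  6  6  0  1  0  3
''  0  1  2  3  4  5  6  7  8
 6  1  1  2  2  3  4  5  6  7
 5  2  2  2  3  3  4  5  6  7
 9  3  3  3  3  4  4  5  6  7
 7  4  4  4  4  4  5  5  6  7
 2  5  5  5  5  5  5  6  6  7
 0  6  5  6  6  6  5  6  6  7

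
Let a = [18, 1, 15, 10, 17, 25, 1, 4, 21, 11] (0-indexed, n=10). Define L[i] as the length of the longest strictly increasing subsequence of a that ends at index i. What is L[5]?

   i    0    1    2    3    4    5    6    7    8    9
a[i]   18    1   15   10   17   25    1    4   21   11
L[i]    1    1    2    2    3    4    1    2    4    3

4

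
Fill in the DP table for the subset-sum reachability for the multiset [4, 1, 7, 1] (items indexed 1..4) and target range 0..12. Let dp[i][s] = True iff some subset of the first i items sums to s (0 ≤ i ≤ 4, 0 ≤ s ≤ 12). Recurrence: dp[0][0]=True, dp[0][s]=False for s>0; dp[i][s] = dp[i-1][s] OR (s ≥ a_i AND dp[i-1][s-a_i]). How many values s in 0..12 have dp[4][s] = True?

i\s   0   1   2   3   4   5   6   7   8   9  10  11  12
  0   T   F   F   F   F   F   F   F   F   F   F   F   F
  1   T   F   F   F   T   F   F   F   F   F   F   F   F
  2   T   T   F   F   T   T   F   F   F   F   F   F   F
  3   T   T   F   F   T   T   F   T   T   F   F   T   T
  4   T   T   T   F   T   T   T   T   T   T   F   T   T

11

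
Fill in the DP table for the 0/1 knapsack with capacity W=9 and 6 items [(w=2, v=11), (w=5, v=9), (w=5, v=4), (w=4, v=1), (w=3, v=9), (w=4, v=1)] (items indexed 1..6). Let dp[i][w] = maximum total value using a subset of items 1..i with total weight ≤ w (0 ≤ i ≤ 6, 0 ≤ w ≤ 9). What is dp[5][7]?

20

i\w   0   1   2   3   4   5   6   7   8   9
  0   0   0   0   0   0   0   0   0   0   0
  1   0   0  11  11  11  11  11  11  11  11
  2   0   0  11  11  11  11  11  20  20  20
  3   0   0  11  11  11  11  11  20  20  20
  4   0   0  11  11  11  11  12  20  20  20
  5   0   0  11  11  11  20  20  20  20  21
  6   0   0  11  11  11  20  20  20  20  21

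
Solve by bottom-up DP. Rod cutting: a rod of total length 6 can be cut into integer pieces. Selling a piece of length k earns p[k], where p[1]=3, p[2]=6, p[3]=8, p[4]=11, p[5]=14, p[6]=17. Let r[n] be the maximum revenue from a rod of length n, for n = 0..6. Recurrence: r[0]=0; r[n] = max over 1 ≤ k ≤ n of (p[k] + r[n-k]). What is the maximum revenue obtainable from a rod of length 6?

18

   n    0    1    2    3    4    5    6
r[n]    0    3    6    9   12   15   18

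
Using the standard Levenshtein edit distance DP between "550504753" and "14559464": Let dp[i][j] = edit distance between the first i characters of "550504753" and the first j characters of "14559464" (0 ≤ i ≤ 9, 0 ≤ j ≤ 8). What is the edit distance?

7

   ''  1  4  5  5  9  4  6  4
''  0  1  2  3  4  5  6  7  8
 5  1  1  2  2  3  4  5  6  7
 5  2  2  2  2  2  3  4  5  6
 0  3  3  3  3  3  3  4  5  6
 5  4  4  4  3  3  4  4  5  6
 0  5  5  5  4  4  4  5  5  6
 4  6  6  5  5  5  5  4  5  5
 7  7  7  6  6  6  6  5  5  6
 5  8  8  7  6  6  7  6  6  6
 3  9  9  8  7  7  7  7  7  7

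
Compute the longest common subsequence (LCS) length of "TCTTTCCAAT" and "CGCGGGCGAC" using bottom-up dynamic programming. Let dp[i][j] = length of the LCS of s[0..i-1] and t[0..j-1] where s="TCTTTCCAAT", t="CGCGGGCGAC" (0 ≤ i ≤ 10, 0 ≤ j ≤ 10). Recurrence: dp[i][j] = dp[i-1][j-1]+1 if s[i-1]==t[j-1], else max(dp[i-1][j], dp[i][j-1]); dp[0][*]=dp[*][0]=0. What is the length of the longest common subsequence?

   ''  C  G  C  G  G  G  C  G  A  C
''  0  0  0  0  0  0  0  0  0  0  0
 T  0  0  0  0  0  0  0  0  0  0  0
 C  0  1  1  1  1  1  1  1  1  1  1
 T  0  1  1  1  1  1  1  1  1  1  1
 T  0  1  1  1  1  1  1  1  1  1  1
 T  0  1  1  1  1  1  1  1  1  1  1
 C  0  1  1  2  2  2  2  2  2  2  2
 C  0  1  1  2  2  2  2  3  3  3  3
 A  0  1  1  2  2  2  2  3  3  4  4
 A  0  1  1  2  2  2  2  3  3  4  4
 T  0  1  1  2  2  2  2  3  3  4  4

4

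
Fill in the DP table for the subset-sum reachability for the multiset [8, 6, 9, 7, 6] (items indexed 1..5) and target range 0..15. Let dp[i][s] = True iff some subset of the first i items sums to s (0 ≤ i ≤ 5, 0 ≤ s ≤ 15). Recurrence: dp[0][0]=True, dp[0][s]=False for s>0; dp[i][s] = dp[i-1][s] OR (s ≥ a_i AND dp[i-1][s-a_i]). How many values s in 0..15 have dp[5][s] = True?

9

i\s   0   1   2   3   4   5   6   7   8   9  10  11  12  13  14  15
  0   T   F   F   F   F   F   F   F   F   F   F   F   F   F   F   F
  1   T   F   F   F   F   F   F   F   T   F   F   F   F   F   F   F
  2   T   F   F   F   F   F   T   F   T   F   F   F   F   F   T   F
  3   T   F   F   F   F   F   T   F   T   T   F   F   F   F   T   T
  4   T   F   F   F   F   F   T   T   T   T   F   F   F   T   T   T
  5   T   F   F   F   F   F   T   T   T   T   F   F   T   T   T   T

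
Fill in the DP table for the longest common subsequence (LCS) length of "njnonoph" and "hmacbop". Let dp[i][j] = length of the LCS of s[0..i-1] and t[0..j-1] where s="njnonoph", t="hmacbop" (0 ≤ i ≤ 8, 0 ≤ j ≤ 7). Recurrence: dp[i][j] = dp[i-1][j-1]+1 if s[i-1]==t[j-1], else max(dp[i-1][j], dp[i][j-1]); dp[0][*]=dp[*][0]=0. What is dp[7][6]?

   ''  h  m  a  c  b  o  p
''  0  0  0  0  0  0  0  0
 n  0  0  0  0  0  0  0  0
 j  0  0  0  0  0  0  0  0
 n  0  0  0  0  0  0  0  0
 o  0  0  0  0  0  0  1  1
 n  0  0  0  0  0  0  1  1
 o  0  0  0  0  0  0  1  1
 p  0  0  0  0  0  0  1  2
 h  0  1  1  1  1  1  1  2

1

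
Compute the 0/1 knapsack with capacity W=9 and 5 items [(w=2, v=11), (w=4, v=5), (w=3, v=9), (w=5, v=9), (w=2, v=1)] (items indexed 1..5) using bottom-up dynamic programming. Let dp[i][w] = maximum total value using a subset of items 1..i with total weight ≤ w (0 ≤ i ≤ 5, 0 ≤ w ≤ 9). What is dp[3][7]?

20

i\w   0   1   2   3   4   5   6   7   8   9
  0   0   0   0   0   0   0   0   0   0   0
  1   0   0  11  11  11  11  11  11  11  11
  2   0   0  11  11  11  11  16  16  16  16
  3   0   0  11  11  11  20  20  20  20  25
  4   0   0  11  11  11  20  20  20  20  25
  5   0   0  11  11  12  20  20  21  21  25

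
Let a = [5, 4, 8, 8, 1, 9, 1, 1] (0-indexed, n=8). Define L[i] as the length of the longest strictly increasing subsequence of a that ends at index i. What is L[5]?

3

   i    0    1    2    3    4    5    6    7
a[i]    5    4    8    8    1    9    1    1
L[i]    1    1    2    2    1    3    1    1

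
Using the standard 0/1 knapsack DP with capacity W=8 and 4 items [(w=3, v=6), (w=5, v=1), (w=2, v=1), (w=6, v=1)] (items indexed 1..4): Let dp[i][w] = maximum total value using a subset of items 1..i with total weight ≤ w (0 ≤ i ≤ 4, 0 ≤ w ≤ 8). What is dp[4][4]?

6

i\w   0   1   2   3   4   5   6   7   8
  0   0   0   0   0   0   0   0   0   0
  1   0   0   0   6   6   6   6   6   6
  2   0   0   0   6   6   6   6   6   7
  3   0   0   1   6   6   7   7   7   7
  4   0   0   1   6   6   7   7   7   7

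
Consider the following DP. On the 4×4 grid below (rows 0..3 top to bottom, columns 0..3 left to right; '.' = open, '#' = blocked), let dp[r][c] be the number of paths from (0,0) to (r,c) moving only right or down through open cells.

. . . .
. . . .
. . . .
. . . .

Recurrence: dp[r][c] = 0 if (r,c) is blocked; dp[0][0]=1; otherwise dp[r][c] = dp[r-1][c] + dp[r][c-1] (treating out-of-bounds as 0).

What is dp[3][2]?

10

r\c   0   1   2   3
  0   1   1   1   1
  1   1   2   3   4
  2   1   3   6  10
  3   1   4  10  20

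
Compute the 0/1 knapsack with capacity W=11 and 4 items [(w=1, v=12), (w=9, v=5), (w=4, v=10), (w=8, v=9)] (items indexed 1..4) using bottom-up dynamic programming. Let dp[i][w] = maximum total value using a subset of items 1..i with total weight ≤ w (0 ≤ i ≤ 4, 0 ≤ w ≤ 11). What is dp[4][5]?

22

i\w   0   1   2   3   4   5   6   7   8   9  10  11
  0   0   0   0   0   0   0   0   0   0   0   0   0
  1   0  12  12  12  12  12  12  12  12  12  12  12
  2   0  12  12  12  12  12  12  12  12  12  17  17
  3   0  12  12  12  12  22  22  22  22  22  22  22
  4   0  12  12  12  12  22  22  22  22  22  22  22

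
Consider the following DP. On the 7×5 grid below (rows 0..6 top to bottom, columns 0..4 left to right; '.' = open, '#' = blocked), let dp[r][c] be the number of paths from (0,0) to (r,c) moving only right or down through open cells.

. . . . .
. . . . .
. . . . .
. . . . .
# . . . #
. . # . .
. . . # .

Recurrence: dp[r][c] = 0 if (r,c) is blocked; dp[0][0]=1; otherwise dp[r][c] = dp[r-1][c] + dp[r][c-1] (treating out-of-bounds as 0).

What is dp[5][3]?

34

r\c   0   1   2   3   4
  0   1   1   1   1   1
  1   1   2   3   4   5
  2   1   3   6  10  15
  3   1   4  10  20  35
  4   0   4  14  34   0
  5   0   4   0  34  34
  6   0   4   4   0  34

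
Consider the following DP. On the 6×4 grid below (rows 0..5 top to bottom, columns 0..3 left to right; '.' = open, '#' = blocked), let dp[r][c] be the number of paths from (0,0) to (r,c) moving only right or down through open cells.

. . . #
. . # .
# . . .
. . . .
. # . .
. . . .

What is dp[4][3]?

r\c   0   1   2   3
  0   1   1   1   0
  1   1   2   0   0
  2   0   2   2   2
  3   0   2   4   6
  4   0   0   4  10
  5   0   0   4  14

10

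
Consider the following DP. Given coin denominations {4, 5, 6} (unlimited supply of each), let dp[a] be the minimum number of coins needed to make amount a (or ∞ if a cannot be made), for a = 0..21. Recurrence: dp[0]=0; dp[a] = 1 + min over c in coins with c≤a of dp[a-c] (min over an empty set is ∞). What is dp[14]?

3

 a  0  1  2  3  4  5  6  7  8  9 10 11 12 13 14 15 16 17 18 19 20 21
dp  0  -  -  -  1  1  1  -  2  2  2  2  2  3  3  3  3  3  3  4  4  4
(- denotes ∞ / unreachable)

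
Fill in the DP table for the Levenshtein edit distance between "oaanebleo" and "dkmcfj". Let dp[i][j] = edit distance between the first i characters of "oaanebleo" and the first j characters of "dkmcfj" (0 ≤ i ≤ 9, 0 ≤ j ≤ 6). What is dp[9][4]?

   ''  d  k  m  c  f  j
''  0  1  2  3  4  5  6
 o  1  1  2  3  4  5  6
 a  2  2  2  3  4  5  6
 a  3  3  3  3  4  5  6
 n  4  4  4  4  4  5  6
 e  5  5  5  5  5  5  6
 b  6  6  6  6  6  6  6
 l  7  7  7  7  7  7  7
 e  8  8  8  8  8  8  8
 o  9  9  9  9  9  9  9

9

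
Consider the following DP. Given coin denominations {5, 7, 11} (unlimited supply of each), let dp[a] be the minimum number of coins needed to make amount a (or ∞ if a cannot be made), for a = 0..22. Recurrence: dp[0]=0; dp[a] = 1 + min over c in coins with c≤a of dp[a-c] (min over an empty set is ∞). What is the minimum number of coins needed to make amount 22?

 a  0  1  2  3  4  5  6  7  8  9 10 11 12 13 14 15 16 17 18 19 20 21 22
dp  0  -  -  -  -  1  -  1  -  -  2  1  2  -  2  3  2  3  2  3  4  3  2
(- denotes ∞ / unreachable)

2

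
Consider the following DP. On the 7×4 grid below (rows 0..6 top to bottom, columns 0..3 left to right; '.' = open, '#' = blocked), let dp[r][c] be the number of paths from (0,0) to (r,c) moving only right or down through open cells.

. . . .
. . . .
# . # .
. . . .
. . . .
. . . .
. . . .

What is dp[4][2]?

r\c   0   1   2   3
  0   1   1   1   1
  1   1   2   3   4
  2   0   2   0   4
  3   0   2   2   6
  4   0   2   4  10
  5   0   2   6  16
  6   0   2   8  24

4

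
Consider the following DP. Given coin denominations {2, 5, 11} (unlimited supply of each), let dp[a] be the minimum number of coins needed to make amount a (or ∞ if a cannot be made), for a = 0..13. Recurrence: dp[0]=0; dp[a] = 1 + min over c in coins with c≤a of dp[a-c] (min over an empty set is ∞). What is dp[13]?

2

 a  0  1  2  3  4  5  6  7  8  9 10 11 12 13
dp  0  -  1  -  2  1  3  2  4  3  2  1  3  2
(- denotes ∞ / unreachable)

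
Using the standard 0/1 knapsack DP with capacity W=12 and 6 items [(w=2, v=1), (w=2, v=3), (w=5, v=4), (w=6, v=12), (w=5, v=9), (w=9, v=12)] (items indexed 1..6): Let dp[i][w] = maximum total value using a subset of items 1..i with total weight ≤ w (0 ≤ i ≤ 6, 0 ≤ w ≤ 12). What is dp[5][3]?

i\w   0   1   2   3   4   5   6   7   8   9  10  11  12
  0   0   0   0   0   0   0   0   0   0   0   0   0   0
  1   0   0   1   1   1   1   1   1   1   1   1   1   1
  2   0   0   3   3   4   4   4   4   4   4   4   4   4
  3   0   0   3   3   4   4   4   7   7   8   8   8   8
  4   0   0   3   3   4   4  12  12  15  15  16  16  16
  5   0   0   3   3   4   9  12  12  15  15  16  21  21
  6   0   0   3   3   4   9  12  12  15  15  16  21  21

3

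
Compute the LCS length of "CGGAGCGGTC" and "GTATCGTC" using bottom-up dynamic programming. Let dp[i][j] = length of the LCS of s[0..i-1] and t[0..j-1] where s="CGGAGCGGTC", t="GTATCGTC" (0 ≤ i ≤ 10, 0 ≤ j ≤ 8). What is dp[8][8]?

   ''  G  T  A  T  C  G  T  C
''  0  0  0  0  0  0  0  0  0
 C  0  0  0  0  0  1  1  1  1
 G  0  1  1  1  1  1  2  2  2
 G  0  1  1  1  1  1  2  2  2
 A  0  1  1  2  2  2  2  2  2
 G  0  1  1  2  2  2  3  3  3
 C  0  1  1  2  2  3  3  3  4
 G  0  1  1  2  2  3  4  4  4
 G  0  1  1  2  2  3  4  4  4
 T  0  1  2  2  3  3  4  5  5
 C  0  1  2  2  3  4  4  5  6

4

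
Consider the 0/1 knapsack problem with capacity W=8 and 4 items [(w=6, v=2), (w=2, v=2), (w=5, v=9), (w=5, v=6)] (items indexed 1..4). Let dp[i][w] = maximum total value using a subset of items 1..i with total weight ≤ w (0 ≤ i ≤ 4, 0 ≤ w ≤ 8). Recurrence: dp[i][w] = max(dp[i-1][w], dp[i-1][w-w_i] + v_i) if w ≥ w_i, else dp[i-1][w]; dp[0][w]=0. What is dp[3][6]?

9

i\w   0   1   2   3   4   5   6   7   8
  0   0   0   0   0   0   0   0   0   0
  1   0   0   0   0   0   0   2   2   2
  2   0   0   2   2   2   2   2   2   4
  3   0   0   2   2   2   9   9  11  11
  4   0   0   2   2   2   9   9  11  11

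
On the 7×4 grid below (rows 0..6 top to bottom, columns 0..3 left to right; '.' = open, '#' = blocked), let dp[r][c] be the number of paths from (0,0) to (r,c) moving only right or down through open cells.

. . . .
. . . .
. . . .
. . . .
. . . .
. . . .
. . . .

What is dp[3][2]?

r\c   0   1   2   3
  0   1   1   1   1
  1   1   2   3   4
  2   1   3   6  10
  3   1   4  10  20
  4   1   5  15  35
  5   1   6  21  56
  6   1   7  28  84

10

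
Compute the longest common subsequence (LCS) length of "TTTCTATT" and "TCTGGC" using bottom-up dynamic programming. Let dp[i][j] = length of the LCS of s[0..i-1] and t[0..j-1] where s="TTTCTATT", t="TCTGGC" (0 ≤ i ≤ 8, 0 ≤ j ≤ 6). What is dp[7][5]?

   ''  T  C  T  G  G  C
''  0  0  0  0  0  0  0
 T  0  1  1  1  1  1  1
 T  0  1  1  2  2  2  2
 T  0  1  1  2  2  2  2
 C  0  1  2  2  2  2  3
 T  0  1  2  3  3  3  3
 A  0  1  2  3  3  3  3
 T  0  1  2  3  3  3  3
 T  0  1  2  3  3  3  3

3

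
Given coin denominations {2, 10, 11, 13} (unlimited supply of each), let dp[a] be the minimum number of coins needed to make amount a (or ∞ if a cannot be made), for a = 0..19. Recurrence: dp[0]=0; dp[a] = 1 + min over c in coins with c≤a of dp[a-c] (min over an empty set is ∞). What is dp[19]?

4

 a  0  1  2  3  4  5  6  7  8  9 10 11 12 13 14 15 16 17 18 19
dp  0  -  1  -  2  -  3  -  4  -  1  1  2  1  3  2  4  3  5  4
(- denotes ∞ / unreachable)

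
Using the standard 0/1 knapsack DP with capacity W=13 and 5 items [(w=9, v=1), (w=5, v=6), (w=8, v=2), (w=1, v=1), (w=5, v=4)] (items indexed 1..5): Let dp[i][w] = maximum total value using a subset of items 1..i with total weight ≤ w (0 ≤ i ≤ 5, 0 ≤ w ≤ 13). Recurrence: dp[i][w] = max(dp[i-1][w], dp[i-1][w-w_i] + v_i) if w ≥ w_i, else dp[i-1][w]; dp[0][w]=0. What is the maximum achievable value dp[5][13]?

11

i\w   0   1   2   3   4   5   6   7   8   9  10  11  12  13
  0   0   0   0   0   0   0   0   0   0   0   0   0   0   0
  1   0   0   0   0   0   0   0   0   0   1   1   1   1   1
  2   0   0   0   0   0   6   6   6   6   6   6   6   6   6
  3   0   0   0   0   0   6   6   6   6   6   6   6   6   8
  4   0   1   1   1   1   6   7   7   7   7   7   7   7   8
  5   0   1   1   1   1   6   7   7   7   7  10  11  11  11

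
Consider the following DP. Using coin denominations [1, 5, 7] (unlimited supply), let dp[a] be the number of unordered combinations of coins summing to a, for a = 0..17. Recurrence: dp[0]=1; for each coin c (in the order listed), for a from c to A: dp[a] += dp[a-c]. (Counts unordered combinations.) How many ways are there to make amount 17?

8

after  coin     0     1     2     3     4     5     6     7     8     9    10    11    12    13    14    15    16    17
          1     1     1     1     1     1     1     1     1     1     1     1     1     1     1     1     1     1     1
          5     1     1     1     1     1     2     2     2     2     2     3     3     3     3     3     4     4     4
          7     1     1     1     1     1     2     2     3     3     3     4     4     5     5     6     7     7     8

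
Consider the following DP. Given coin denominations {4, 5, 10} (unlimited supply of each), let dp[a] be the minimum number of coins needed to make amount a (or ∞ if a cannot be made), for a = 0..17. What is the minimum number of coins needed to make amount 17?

4

 a  0  1  2  3  4  5  6  7  8  9 10 11 12 13 14 15 16 17
dp  0  -  -  -  1  1  -  -  2  2  1  -  3  3  2  2  4  4
(- denotes ∞ / unreachable)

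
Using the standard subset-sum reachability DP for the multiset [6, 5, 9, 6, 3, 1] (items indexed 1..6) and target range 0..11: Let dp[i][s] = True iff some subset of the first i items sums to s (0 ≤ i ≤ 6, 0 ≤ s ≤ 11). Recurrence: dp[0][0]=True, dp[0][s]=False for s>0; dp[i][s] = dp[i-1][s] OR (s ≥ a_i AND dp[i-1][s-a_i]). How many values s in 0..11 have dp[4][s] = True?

5

i\s   0   1   2   3   4   5   6   7   8   9  10  11
  0   T   F   F   F   F   F   F   F   F   F   F   F
  1   T   F   F   F   F   F   T   F   F   F   F   F
  2   T   F   F   F   F   T   T   F   F   F   F   T
  3   T   F   F   F   F   T   T   F   F   T   F   T
  4   T   F   F   F   F   T   T   F   F   T   F   T
  5   T   F   F   T   F   T   T   F   T   T   F   T
  6   T   T   F   T   T   T   T   T   T   T   T   T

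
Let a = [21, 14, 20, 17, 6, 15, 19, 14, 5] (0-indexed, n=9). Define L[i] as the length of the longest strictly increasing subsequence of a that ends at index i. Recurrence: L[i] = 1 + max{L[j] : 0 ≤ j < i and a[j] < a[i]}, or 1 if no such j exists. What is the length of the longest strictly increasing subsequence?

   i    0    1    2    3    4    5    6    7    8
a[i]   21   14   20   17    6   15   19   14    5
L[i]    1    1    2    2    1    2    3    2    1

3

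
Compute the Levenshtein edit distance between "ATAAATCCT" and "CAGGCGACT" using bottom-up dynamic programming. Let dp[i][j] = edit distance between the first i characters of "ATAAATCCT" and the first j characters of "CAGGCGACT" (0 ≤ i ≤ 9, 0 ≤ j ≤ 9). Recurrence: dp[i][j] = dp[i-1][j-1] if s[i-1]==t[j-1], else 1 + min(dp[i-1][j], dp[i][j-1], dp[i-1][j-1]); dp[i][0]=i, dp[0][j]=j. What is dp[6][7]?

6

   ''  C  A  G  G  C  G  A  C  T
''  0  1  2  3  4  5  6  7  8  9
 A  1  1  1  2  3  4  5  6  7  8
 T  2  2  2  2  3  4  5  6  7  7
 A  3  3  2  3  3  4  5  5  6  7
 A  4  4  3  3  4  4  5  5  6  7
 A  5  5  4  4  4  5  5  5  6  7
 T  6  6  5  5  5  5  6  6  6  6
 C  7  6  6  6  6  5  6  7  6  7
 C  8  7  7  7  7  6  6  7  7  7
 T  9  8  8  8  8  7  7  7  8  7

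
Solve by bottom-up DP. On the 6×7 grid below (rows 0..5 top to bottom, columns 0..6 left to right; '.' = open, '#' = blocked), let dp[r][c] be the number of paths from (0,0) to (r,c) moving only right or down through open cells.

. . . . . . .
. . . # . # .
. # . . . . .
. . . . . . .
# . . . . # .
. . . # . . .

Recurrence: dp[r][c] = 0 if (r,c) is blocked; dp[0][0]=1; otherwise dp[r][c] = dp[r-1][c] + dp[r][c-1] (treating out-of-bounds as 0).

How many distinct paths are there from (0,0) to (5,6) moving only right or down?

r\c   0   1   2   3   4   5   6
  0   1   1   1   1   1   1   1
  1   1   2   3   0   1   0   1
  2   1   0   3   3   4   4   5
  3   1   1   4   7  11  15  20
  4   0   1   5  12  23   0  20
  5   0   1   6   0  23  23  43

43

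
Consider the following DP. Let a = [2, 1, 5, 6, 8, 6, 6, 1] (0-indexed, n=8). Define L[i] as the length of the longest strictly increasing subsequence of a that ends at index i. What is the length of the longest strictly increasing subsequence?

   i    0    1    2    3    4    5    6    7
a[i]    2    1    5    6    8    6    6    1
L[i]    1    1    2    3    4    3    3    1

4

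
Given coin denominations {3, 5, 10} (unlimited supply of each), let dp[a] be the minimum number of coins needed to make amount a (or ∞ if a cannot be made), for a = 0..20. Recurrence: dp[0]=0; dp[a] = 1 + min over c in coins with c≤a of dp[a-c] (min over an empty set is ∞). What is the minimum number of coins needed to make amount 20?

 a  0  1  2  3  4  5  6  7  8  9 10 11 12 13 14 15 16 17 18 19 20
dp  0  -  -  1  -  1  2  -  2  3  1  3  4  2  4  2  3  5  3  4  2
(- denotes ∞ / unreachable)

2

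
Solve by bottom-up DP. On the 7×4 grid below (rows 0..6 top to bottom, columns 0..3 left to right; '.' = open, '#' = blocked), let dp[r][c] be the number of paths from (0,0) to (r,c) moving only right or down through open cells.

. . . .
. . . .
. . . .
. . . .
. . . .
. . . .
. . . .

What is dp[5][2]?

21

r\c   0   1   2   3
  0   1   1   1   1
  1   1   2   3   4
  2   1   3   6  10
  3   1   4  10  20
  4   1   5  15  35
  5   1   6  21  56
  6   1   7  28  84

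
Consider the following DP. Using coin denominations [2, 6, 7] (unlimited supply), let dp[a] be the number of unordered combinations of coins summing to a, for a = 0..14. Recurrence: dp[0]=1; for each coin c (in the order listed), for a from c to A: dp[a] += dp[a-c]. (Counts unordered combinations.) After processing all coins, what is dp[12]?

3

after  coin     0     1     2     3     4     5     6     7     8     9    10    11    12    13    14
          2     1     0     1     0     1     0     1     0     1     0     1     0     1     0     1
          6     1     0     1     0     1     0     2     0     2     0     2     0     3     0     3
          7     1     0     1     0     1     0     2     1     2     1     2     1     3     2     4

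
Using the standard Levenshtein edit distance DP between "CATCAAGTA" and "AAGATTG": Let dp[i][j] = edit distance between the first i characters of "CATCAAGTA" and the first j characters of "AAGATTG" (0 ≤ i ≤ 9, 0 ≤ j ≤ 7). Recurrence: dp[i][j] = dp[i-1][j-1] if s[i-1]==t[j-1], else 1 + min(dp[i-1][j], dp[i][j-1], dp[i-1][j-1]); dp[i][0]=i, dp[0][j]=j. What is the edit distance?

   ''  A  A  G  A  T  T  G
''  0  1  2  3  4  5  6  7
 C  1  1  2  3  4  5  6  7
 A  2  1  1  2  3  4  5  6
 T  3  2  2  2  3  3  4  5
 C  4  3  3  3  3  4  4  5
 A  5  4  3  4  3  4  5  5
 A  6  5  4  4  4  4  5  6
 G  7  6  5  4  5  5  5  5
 T  8  7  6  5  5  5  5  6
 A  9  8  7  6  5  6  6  6

6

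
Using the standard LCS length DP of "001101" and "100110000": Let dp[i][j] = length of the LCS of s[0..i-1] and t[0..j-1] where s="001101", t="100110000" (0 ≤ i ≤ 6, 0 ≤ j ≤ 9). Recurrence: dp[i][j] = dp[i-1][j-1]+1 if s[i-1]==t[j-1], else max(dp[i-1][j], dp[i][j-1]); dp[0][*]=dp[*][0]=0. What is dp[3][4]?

3

   ''  1  0  0  1  1  0  0  0  0
''  0  0  0  0  0  0  0  0  0  0
 0  0  0  1  1  1  1  1  1  1  1
 0  0  0  1  2  2  2  2  2  2  2
 1  0  1  1  2  3  3  3  3  3  3
 1  0  1  1  2  3  4  4  4  4  4
 0  0  1  2  2  3  4  5  5  5  5
 1  0  1  2  2  3  4  5  5  5  5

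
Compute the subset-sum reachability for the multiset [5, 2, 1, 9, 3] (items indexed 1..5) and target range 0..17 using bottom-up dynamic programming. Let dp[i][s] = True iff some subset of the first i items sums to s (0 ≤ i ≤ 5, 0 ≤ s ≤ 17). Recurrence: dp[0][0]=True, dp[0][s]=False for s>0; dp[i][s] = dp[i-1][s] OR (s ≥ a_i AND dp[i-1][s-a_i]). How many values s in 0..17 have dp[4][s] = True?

i\s   0   1   2   3   4   5   6   7   8   9  10  11  12  13  14  15  16  17
  0   T   F   F   F   F   F   F   F   F   F   F   F   F   F   F   F   F   F
  1   T   F   F   F   F   T   F   F   F   F   F   F   F   F   F   F   F   F
  2   T   F   T   F   F   T   F   T   F   F   F   F   F   F   F   F   F   F
  3   T   T   T   T   F   T   T   T   T   F   F   F   F   F   F   F   F   F
  4   T   T   T   T   F   T   T   T   T   T   T   T   T   F   T   T   T   T
  5   T   T   T   T   T   T   T   T   T   T   T   T   T   T   T   T   T   T

16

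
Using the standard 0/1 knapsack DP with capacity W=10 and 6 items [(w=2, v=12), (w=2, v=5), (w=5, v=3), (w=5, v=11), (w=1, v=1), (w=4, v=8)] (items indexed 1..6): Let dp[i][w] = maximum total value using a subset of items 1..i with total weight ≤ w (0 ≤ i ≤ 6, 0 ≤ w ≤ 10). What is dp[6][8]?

25

i\w   0   1   2   3   4   5   6   7   8   9  10
  0   0   0   0   0   0   0   0   0   0   0   0
  1   0   0  12  12  12  12  12  12  12  12  12
  2   0   0  12  12  17  17  17  17  17  17  17
  3   0   0  12  12  17  17  17  17  17  20  20
  4   0   0  12  12  17  17  17  23  23  28  28
  5   0   1  12  13  17  18  18  23  24  28  29
  6   0   1  12  13  17  18  20  23  25  28  29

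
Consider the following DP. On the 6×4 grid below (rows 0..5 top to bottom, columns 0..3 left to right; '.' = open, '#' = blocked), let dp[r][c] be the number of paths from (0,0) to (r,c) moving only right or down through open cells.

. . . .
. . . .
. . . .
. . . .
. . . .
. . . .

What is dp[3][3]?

20

r\c   0   1   2   3
  0   1   1   1   1
  1   1   2   3   4
  2   1   3   6  10
  3   1   4  10  20
  4   1   5  15  35
  5   1   6  21  56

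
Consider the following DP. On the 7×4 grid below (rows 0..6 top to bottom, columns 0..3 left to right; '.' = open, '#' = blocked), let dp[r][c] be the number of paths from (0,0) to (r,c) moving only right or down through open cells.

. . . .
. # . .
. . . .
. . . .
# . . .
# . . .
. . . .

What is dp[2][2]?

2

r\c   0   1   2   3
  0   1   1   1   1
  1   1   0   1   2
  2   1   1   2   4
  3   1   2   4   8
  4   0   2   6  14
  5   0   2   8  22
  6   0   2  10  32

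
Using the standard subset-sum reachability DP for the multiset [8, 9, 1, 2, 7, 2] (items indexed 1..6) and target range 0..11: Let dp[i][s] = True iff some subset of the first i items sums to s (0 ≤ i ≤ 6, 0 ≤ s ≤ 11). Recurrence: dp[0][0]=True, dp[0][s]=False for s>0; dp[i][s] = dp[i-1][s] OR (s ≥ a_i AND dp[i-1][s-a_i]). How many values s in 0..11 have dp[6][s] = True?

11

i\s   0   1   2   3   4   5   6   7   8   9  10  11
  0   T   F   F   F   F   F   F   F   F   F   F   F
  1   T   F   F   F   F   F   F   F   T   F   F   F
  2   T   F   F   F   F   F   F   F   T   T   F   F
  3   T   T   F   F   F   F   F   F   T   T   T   F
  4   T   T   T   T   F   F   F   F   T   T   T   T
  5   T   T   T   T   F   F   F   T   T   T   T   T
  6   T   T   T   T   T   T   F   T   T   T   T   T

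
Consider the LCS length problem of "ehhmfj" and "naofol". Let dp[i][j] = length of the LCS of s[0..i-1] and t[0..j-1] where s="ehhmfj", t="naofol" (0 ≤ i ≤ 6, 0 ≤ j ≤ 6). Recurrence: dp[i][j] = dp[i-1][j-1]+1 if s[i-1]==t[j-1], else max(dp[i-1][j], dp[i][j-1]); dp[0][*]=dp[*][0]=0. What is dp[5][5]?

1

   ''  n  a  o  f  o  l
''  0  0  0  0  0  0  0
 e  0  0  0  0  0  0  0
 h  0  0  0  0  0  0  0
 h  0  0  0  0  0  0  0
 m  0  0  0  0  0  0  0
 f  0  0  0  0  1  1  1
 j  0  0  0  0  1  1  1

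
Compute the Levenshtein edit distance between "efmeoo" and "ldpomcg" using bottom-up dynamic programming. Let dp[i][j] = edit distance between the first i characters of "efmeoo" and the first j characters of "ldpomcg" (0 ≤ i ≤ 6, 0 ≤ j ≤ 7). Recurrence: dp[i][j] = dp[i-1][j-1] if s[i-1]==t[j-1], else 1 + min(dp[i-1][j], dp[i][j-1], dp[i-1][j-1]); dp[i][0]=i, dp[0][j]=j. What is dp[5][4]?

4

   ''  l  d  p  o  m  c  g
''  0  1  2  3  4  5  6  7
 e  1  1  2  3  4  5  6  7
 f  2  2  2  3  4  5  6  7
 m  3  3  3  3  4  4  5  6
 e  4  4  4  4  4  5  5  6
 o  5  5  5  5  4  5  6  6
 o  6  6  6  6  5  5  6  7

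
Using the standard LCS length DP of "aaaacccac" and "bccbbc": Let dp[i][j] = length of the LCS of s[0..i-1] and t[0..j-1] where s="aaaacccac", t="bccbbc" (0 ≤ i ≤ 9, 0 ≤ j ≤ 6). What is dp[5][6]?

   ''  b  c  c  b  b  c
''  0  0  0  0  0  0  0
 a  0  0  0  0  0  0  0
 a  0  0  0  0  0  0  0
 a  0  0  0  0  0  0  0
 a  0  0  0  0  0  0  0
 c  0  0  1  1  1  1  1
 c  0  0  1  2  2  2  2
 c  0  0  1  2  2  2  3
 a  0  0  1  2  2  2  3
 c  0  0  1  2  2  2  3

1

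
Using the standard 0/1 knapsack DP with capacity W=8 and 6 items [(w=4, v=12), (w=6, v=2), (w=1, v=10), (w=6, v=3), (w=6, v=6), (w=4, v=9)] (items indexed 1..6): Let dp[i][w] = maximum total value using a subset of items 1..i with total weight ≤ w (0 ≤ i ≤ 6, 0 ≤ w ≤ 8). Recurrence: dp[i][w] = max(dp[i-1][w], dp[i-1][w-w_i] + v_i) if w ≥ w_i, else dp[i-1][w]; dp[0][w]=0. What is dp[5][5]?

i\w   0   1   2   3   4   5   6   7   8
  0   0   0   0   0   0   0   0   0   0
  1   0   0   0   0  12  12  12  12  12
  2   0   0   0   0  12  12  12  12  12
  3   0  10  10  10  12  22  22  22  22
  4   0  10  10  10  12  22  22  22  22
  5   0  10  10  10  12  22  22  22  22
  6   0  10  10  10  12  22  22  22  22

22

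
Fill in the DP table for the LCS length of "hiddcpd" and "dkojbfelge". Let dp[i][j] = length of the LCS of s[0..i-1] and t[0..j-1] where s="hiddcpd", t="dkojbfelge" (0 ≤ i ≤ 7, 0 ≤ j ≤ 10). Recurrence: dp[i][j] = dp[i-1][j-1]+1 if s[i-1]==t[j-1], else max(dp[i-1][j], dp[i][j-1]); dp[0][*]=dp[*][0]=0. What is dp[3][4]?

   ''  d  k  o  j  b  f  e  l  g  e
''  0  0  0  0  0  0  0  0  0  0  0
 h  0  0  0  0  0  0  0  0  0  0  0
 i  0  0  0  0  0  0  0  0  0  0  0
 d  0  1  1  1  1  1  1  1  1  1  1
 d  0  1  1  1  1  1  1  1  1  1  1
 c  0  1  1  1  1  1  1  1  1  1  1
 p  0  1  1  1  1  1  1  1  1  1  1
 d  0  1  1  1  1  1  1  1  1  1  1

1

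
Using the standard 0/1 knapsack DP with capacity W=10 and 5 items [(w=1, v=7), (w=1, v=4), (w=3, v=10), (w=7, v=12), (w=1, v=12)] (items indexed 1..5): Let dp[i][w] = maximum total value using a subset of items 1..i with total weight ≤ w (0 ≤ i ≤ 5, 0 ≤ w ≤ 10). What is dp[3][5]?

21

i\w   0   1   2   3   4   5   6   7   8   9  10
  0   0   0   0   0   0   0   0   0   0   0   0
  1   0   7   7   7   7   7   7   7   7   7   7
  2   0   7  11  11  11  11  11  11  11  11  11
  3   0   7  11  11  17  21  21  21  21  21  21
  4   0   7  11  11  17  21  21  21  21  23  23
  5   0  12  19  23  23  29  33  33  33  33  35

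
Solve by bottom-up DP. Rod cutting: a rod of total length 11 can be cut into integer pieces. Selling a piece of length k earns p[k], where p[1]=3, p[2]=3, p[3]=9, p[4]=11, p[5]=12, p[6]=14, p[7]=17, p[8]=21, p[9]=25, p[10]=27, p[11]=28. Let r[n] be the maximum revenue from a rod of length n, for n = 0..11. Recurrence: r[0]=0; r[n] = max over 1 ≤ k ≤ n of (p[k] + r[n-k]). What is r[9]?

   n    0    1    2    3    4    5    6    7    8    9   10   11
r[n]    0    3    6    9   12   15   18   21   24   27   30   33

27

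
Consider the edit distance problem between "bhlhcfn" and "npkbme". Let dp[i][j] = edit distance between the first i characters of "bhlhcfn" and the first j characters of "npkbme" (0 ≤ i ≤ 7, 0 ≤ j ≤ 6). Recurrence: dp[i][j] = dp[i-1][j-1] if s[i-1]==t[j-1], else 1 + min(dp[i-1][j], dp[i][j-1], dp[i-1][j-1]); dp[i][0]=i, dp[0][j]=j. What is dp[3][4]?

   ''  n  p  k  b  m  e
''  0  1  2  3  4  5  6
 b  1  1  2  3  3  4  5
 h  2  2  2  3  4  4  5
 l  3  3  3  3  4  5  5
 h  4  4  4  4  4  5  6
 c  5  5  5  5  5  5  6
 f  6  6  6  6  6  6  6
 n  7  6  7  7  7  7  7

4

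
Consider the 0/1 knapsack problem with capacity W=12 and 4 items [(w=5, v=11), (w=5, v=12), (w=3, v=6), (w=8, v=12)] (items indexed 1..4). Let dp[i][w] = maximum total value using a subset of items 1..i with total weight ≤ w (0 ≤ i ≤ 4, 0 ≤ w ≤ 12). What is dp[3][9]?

18

i\w   0   1   2   3   4   5   6   7   8   9  10  11  12
  0   0   0   0   0   0   0   0   0   0   0   0   0   0
  1   0   0   0   0   0  11  11  11  11  11  11  11  11
  2   0   0   0   0   0  12  12  12  12  12  23  23  23
  3   0   0   0   6   6  12  12  12  18  18  23  23  23
  4   0   0   0   6   6  12  12  12  18  18  23  23  23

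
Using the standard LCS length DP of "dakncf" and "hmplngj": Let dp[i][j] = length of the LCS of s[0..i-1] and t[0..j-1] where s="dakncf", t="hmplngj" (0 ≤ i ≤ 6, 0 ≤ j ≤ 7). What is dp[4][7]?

   ''  h  m  p  l  n  g  j
''  0  0  0  0  0  0  0  0
 d  0  0  0  0  0  0  0  0
 a  0  0  0  0  0  0  0  0
 k  0  0  0  0  0  0  0  0
 n  0  0  0  0  0  1  1  1
 c  0  0  0  0  0  1  1  1
 f  0  0  0  0  0  1  1  1

1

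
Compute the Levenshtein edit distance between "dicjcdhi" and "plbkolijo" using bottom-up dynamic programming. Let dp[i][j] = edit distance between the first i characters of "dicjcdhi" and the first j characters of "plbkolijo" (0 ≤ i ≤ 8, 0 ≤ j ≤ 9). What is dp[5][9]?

   ''  p  l  b  k  o  l  i  j  o
''  0  1  2  3  4  5  6  7  8  9
 d  1  1  2  3  4  5  6  7  8  9
 i  2  2  2  3  4  5  6  6  7  8
 c  3  3  3  3  4  5  6  7  7  8
 j  4  4  4  4  4  5  6  7  7  8
 c  5  5  5  5  5  5  6  7  8  8
 d  6  6  6  6  6  6  6  7  8  9
 h  7  7  7  7  7  7  7  7  8  9
 i  8  8  8  8  8  8  8  7  8  9

8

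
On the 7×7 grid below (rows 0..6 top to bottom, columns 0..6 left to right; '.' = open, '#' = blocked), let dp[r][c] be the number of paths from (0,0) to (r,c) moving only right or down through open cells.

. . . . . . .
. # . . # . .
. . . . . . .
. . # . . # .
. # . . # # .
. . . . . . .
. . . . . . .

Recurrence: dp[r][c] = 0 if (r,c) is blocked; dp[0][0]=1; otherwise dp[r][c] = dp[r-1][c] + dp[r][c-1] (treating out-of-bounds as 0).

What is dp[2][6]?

r\c   0   1   2   3   4   5   6
  0   1   1   1   1   1   1   1
  1   1   0   1   2   0   1   2
  2   1   1   2   4   4   5   7
  3   1   2   0   4   8   0   7
  4   1   0   0   4   0   0   7
  5   1   1   1   5   5   5  12
  6   1   2   3   8  13  18  30

7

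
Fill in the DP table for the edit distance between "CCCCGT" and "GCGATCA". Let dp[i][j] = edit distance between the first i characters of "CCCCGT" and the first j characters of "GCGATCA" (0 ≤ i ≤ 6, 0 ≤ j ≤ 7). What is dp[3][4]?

3

   ''  G  C  G  A  T  C  A
''  0  1  2  3  4  5  6  7
 C  1  1  1  2  3  4  5  6
 C  2  2  1  2  3  4  4  5
 C  3  3  2  2  3  4  4  5
 C  4  4  3  3  3  4  4  5
 G  5  4  4  3  4  4  5  5
 T  6  5  5  4  4  4  5  6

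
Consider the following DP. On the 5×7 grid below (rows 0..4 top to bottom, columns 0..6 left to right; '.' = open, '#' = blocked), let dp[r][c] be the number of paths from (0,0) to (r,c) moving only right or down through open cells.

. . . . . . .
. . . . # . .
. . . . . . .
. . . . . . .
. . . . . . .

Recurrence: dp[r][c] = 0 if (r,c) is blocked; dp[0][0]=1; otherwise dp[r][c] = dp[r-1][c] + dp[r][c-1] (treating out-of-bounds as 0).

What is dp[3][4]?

r\c   0   1   2   3   4   5   6
  0   1   1   1   1   1   1   1
  1   1   2   3   4   0   1   2
  2   1   3   6  10  10  11  13
  3   1   4  10  20  30  41  54
  4   1   5  15  35  65 106 160

30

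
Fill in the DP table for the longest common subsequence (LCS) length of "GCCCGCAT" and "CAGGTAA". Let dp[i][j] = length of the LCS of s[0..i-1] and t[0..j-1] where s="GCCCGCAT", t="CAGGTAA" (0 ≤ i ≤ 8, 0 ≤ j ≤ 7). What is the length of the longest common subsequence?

   ''  C  A  G  G  T  A  A
''  0  0  0  0  0  0  0  0
 G  0  0  0  1  1  1  1  1
 C  0  1  1  1  1  1  1  1
 C  0  1  1  1  1  1  1  1
 C  0  1  1  1  1  1  1  1
 G  0  1  1  2  2  2  2  2
 C  0  1  1  2  2  2  2  2
 A  0  1  2  2  2  2  3  3
 T  0  1  2  2  2  3  3  3

3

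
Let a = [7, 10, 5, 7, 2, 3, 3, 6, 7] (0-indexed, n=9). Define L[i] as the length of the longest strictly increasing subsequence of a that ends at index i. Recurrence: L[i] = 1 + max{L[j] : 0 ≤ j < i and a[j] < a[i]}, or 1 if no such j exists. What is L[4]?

1

   i    0    1    2    3    4    5    6    7    8
a[i]    7   10    5    7    2    3    3    6    7
L[i]    1    2    1    2    1    2    2    3    4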